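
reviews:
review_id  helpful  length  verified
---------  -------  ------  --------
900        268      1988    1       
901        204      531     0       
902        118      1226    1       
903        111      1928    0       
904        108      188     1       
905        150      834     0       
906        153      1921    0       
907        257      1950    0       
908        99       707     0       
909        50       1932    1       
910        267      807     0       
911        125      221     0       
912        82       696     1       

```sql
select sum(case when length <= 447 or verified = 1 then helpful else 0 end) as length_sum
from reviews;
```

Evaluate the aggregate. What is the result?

751

review_id=900: ✓ → 268
review_id=901: ✗
review_id=902: ✓ → 118
review_id=903: ✗
review_id=904: ✓ → 108
review_id=905: ✗
review_id=906: ✗
review_id=907: ✗
review_id=908: ✗
review_id=909: ✓ → 50
review_id=910: ✗
review_id=911: ✓ → 125
review_id=912: ✓ → 82
length_sum = 268 + 118 + 108 + 50 + 125 + 82 = 751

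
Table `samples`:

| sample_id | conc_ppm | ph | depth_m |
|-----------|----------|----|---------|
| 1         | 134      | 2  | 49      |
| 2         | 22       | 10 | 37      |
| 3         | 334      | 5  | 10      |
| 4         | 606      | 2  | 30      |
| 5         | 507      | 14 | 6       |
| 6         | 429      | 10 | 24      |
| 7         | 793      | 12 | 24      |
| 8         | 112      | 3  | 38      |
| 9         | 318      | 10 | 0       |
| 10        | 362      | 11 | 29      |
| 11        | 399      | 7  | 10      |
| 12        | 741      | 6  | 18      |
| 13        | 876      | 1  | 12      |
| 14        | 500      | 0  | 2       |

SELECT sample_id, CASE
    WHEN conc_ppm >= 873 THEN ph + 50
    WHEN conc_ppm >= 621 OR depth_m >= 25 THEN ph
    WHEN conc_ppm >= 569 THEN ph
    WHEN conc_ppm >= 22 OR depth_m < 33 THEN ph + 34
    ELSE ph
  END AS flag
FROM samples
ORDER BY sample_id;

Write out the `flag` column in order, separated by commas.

sample_id=1: conc_ppm >= 621 OR depth_m >= 25 → 2
sample_id=2: conc_ppm >= 621 OR depth_m >= 25 → 10
sample_id=3: conc_ppm >= 22 OR depth_m < 33 → 39
sample_id=4: conc_ppm >= 621 OR depth_m >= 25 → 2
sample_id=5: conc_ppm >= 22 OR depth_m < 33 → 48
sample_id=6: conc_ppm >= 22 OR depth_m < 33 → 44
sample_id=7: conc_ppm >= 621 OR depth_m >= 25 → 12
sample_id=8: conc_ppm >= 621 OR depth_m >= 25 → 3
sample_id=9: conc_ppm >= 22 OR depth_m < 33 → 44
sample_id=10: conc_ppm >= 621 OR depth_m >= 25 → 11
sample_id=11: conc_ppm >= 22 OR depth_m < 33 → 41
sample_id=12: conc_ppm >= 621 OR depth_m >= 25 → 6
sample_id=13: conc_ppm >= 873 → 51
sample_id=14: conc_ppm >= 22 OR depth_m < 33 → 34

2, 10, 39, 2, 48, 44, 12, 3, 44, 11, 41, 6, 51, 34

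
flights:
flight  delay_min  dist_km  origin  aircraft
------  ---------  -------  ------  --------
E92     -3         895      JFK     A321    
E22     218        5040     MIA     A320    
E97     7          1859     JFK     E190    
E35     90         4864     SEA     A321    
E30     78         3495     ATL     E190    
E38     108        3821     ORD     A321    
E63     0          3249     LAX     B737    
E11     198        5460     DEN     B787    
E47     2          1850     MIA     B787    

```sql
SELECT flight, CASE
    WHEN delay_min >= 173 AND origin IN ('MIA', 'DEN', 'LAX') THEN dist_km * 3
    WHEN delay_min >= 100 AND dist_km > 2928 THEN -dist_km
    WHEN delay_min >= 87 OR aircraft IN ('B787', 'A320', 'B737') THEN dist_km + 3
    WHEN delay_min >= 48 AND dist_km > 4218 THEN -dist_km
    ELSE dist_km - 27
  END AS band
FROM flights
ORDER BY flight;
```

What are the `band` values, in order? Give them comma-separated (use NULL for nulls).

flight=E11: delay_min >= 173 AND origin IN ('MIA', 'DEN', 'LAX') → 16380
flight=E22: delay_min >= 173 AND origin IN ('MIA', 'DEN', 'LAX') → 15120
flight=E30: ELSE → 3468
flight=E35: delay_min >= 87 OR aircraft IN ('B787', 'A320', 'B737') → 4867
flight=E38: delay_min >= 100 AND dist_km > 2928 → -3821
flight=E47: delay_min >= 87 OR aircraft IN ('B787', 'A320', 'B737') → 1853
flight=E63: delay_min >= 87 OR aircraft IN ('B787', 'A320', 'B737') → 3252
flight=E92: ELSE → 868
flight=E97: ELSE → 1832

16380, 15120, 3468, 4867, -3821, 1853, 3252, 868, 1832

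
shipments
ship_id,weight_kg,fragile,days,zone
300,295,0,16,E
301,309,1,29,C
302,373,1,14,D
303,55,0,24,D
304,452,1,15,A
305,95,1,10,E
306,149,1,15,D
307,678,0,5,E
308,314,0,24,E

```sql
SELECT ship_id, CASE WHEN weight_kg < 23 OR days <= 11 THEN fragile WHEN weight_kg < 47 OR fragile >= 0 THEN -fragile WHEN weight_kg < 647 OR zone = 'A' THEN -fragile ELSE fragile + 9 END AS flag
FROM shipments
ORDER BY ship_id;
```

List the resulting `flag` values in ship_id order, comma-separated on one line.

0, -1, -1, 0, -1, 1, -1, 0, 0

ship_id=300: weight_kg < 47 OR fragile >= 0 → 0
ship_id=301: weight_kg < 47 OR fragile >= 0 → -1
ship_id=302: weight_kg < 47 OR fragile >= 0 → -1
ship_id=303: weight_kg < 47 OR fragile >= 0 → 0
ship_id=304: weight_kg < 47 OR fragile >= 0 → -1
ship_id=305: weight_kg < 23 OR days <= 11 → 1
ship_id=306: weight_kg < 47 OR fragile >= 0 → -1
ship_id=307: weight_kg < 23 OR days <= 11 → 0
ship_id=308: weight_kg < 47 OR fragile >= 0 → 0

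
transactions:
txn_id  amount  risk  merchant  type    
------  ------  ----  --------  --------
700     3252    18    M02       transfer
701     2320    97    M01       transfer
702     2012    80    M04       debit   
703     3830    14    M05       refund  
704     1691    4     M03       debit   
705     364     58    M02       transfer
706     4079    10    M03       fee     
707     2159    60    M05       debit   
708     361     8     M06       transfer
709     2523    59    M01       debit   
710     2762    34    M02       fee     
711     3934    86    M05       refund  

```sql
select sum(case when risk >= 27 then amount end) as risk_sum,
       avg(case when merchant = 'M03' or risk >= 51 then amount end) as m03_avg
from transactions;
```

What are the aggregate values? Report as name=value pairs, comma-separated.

risk_sum=16074, m03_avg=2385.25

[risk_sum: risk >= 27]
txn_id=700: ✗
txn_id=701: ✓ → 2320
txn_id=702: ✓ → 2012
txn_id=703: ✗
txn_id=704: ✗
txn_id=705: ✓ → 364
txn_id=706: ✗
txn_id=707: ✓ → 2159
txn_id=708: ✗
txn_id=709: ✓ → 2523
txn_id=710: ✓ → 2762
txn_id=711: ✓ → 3934
risk_sum = 2320 + 2012 + 364 + 2159 + 2523 + 2762 + 3934 = 16074
—
[m03_avg: merchant = 'M03' or risk >= 51]
txn_id=700: ✗
txn_id=701: ✓ → 2320
txn_id=702: ✓ → 2012
txn_id=703: ✗
txn_id=704: ✓ → 1691
txn_id=705: ✓ → 364
txn_id=706: ✓ → 4079
txn_id=707: ✓ → 2159
txn_id=708: ✗
txn_id=709: ✓ → 2523
txn_id=710: ✗
txn_id=711: ✓ → 3934
m03_avg = (2320 + 2012 + 1691 + 364 + 4079 + 2159 + 2523 + 3934) / 8 = 2385.25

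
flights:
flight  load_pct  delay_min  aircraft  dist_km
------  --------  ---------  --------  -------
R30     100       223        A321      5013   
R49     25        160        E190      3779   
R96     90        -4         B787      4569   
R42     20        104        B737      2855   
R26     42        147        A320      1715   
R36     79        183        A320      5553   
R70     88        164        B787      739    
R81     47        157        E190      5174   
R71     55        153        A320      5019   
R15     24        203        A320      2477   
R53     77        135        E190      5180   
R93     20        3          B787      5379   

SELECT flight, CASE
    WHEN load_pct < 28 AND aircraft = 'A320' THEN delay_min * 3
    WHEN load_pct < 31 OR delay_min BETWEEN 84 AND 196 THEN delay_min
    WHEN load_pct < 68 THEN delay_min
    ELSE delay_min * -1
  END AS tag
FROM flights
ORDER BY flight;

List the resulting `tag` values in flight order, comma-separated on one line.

609, 147, -223, 183, 104, 160, 135, 164, 153, 157, 3, 4

flight=R15: load_pct < 28 AND aircraft = 'A320' → 609
flight=R26: load_pct < 31 OR delay_min BETWEEN 84 AND 196 → 147
flight=R30: ELSE → -223
flight=R36: load_pct < 31 OR delay_min BETWEEN 84 AND 196 → 183
flight=R42: load_pct < 31 OR delay_min BETWEEN 84 AND 196 → 104
flight=R49: load_pct < 31 OR delay_min BETWEEN 84 AND 196 → 160
flight=R53: load_pct < 31 OR delay_min BETWEEN 84 AND 196 → 135
flight=R70: load_pct < 31 OR delay_min BETWEEN 84 AND 196 → 164
flight=R71: load_pct < 31 OR delay_min BETWEEN 84 AND 196 → 153
flight=R81: load_pct < 31 OR delay_min BETWEEN 84 AND 196 → 157
flight=R93: load_pct < 31 OR delay_min BETWEEN 84 AND 196 → 3
flight=R96: ELSE → 4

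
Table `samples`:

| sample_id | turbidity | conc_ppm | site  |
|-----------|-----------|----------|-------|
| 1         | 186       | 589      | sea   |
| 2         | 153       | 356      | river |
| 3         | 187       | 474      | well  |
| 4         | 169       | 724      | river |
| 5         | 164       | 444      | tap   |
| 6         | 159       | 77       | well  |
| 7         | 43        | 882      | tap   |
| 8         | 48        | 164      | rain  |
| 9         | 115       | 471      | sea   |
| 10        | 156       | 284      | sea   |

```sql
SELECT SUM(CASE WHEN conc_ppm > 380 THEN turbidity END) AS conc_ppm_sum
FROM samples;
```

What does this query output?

sample_id=1: ✓ → 186
sample_id=2: ✗
sample_id=3: ✓ → 187
sample_id=4: ✓ → 169
sample_id=5: ✓ → 164
sample_id=6: ✗
sample_id=7: ✓ → 43
sample_id=8: ✗
sample_id=9: ✓ → 115
sample_id=10: ✗
conc_ppm_sum = 186 + 187 + 169 + 164 + 43 + 115 = 864

864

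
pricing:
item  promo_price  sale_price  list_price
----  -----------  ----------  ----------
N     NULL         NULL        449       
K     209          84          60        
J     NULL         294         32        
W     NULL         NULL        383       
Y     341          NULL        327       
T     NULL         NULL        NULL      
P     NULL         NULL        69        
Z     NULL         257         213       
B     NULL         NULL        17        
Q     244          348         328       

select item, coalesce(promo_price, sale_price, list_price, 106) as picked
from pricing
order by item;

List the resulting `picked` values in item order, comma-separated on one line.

17, 294, 209, 449, 69, 244, 106, 383, 341, 257

item=B: promo_price=NULL, sale_price=NULL, list_price=17 → 17
item=J: promo_price=NULL, sale_price=294 → 294
item=K: promo_price=209 → 209
item=N: promo_price=NULL, sale_price=NULL, list_price=449 → 449
item=P: promo_price=NULL, sale_price=NULL, list_price=69 → 69
item=Q: promo_price=244 → 244
item=T: promo_price=NULL, sale_price=NULL, list_price=NULL, → literal 106 → 106
item=W: promo_price=NULL, sale_price=NULL, list_price=383 → 383
item=Y: promo_price=341 → 341
item=Z: promo_price=NULL, sale_price=257 → 257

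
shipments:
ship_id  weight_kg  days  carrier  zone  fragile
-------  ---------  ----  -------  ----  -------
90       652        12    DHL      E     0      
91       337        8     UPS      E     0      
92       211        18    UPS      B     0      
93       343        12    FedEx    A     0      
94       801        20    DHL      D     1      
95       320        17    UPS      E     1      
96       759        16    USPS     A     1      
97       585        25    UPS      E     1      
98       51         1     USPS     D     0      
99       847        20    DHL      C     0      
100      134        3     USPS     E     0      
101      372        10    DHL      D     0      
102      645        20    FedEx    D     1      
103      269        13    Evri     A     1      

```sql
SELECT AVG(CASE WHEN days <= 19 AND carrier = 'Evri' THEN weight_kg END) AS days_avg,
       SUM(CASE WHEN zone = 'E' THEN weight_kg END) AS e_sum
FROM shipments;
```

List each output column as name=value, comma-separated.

days_avg=269, e_sum=2028

[days_avg: days <= 19 AND carrier = 'Evri']
ship_id=90: ✗
ship_id=91: ✗
ship_id=92: ✗
ship_id=93: ✗
ship_id=94: ✗
ship_id=95: ✗
ship_id=96: ✗
ship_id=97: ✗
ship_id=98: ✗
ship_id=99: ✗
ship_id=100: ✗
ship_id=101: ✗
ship_id=102: ✗
ship_id=103: ✓ → 269
days_avg = 269
—
[e_sum: zone = 'E']
ship_id=90: ✓ → 652
ship_id=91: ✓ → 337
ship_id=92: ✗
ship_id=93: ✗
ship_id=94: ✗
ship_id=95: ✓ → 320
ship_id=96: ✗
ship_id=97: ✓ → 585
ship_id=98: ✗
ship_id=99: ✗
ship_id=100: ✓ → 134
ship_id=101: ✗
ship_id=102: ✗
ship_id=103: ✗
e_sum = 652 + 337 + 320 + 585 + 134 = 2028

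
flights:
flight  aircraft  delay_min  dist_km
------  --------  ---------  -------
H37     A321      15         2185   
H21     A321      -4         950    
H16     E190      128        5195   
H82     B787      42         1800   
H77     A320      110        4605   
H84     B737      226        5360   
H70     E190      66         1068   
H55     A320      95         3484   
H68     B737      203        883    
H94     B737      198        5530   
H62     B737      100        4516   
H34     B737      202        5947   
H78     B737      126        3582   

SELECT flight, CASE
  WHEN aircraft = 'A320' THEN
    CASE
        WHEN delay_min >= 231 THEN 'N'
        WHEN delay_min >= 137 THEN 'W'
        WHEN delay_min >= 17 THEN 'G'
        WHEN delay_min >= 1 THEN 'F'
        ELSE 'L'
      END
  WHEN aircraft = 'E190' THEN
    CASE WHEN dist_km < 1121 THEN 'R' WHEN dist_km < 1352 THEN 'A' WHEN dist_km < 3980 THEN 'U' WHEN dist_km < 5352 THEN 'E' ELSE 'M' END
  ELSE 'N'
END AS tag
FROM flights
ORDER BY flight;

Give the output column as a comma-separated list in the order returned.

E, N, N, N, G, N, N, R, G, N, N, N, N

flight=H16: aircraft='E190' → inner[dist_km < 5352] → E
flight=H21: aircraft='A321' → outer ELSE → N
flight=H34: aircraft='B737' → outer ELSE → N
flight=H37: aircraft='A321' → outer ELSE → N
flight=H55: aircraft='A320' → inner[delay_min >= 17] → G
flight=H62: aircraft='B737' → outer ELSE → N
flight=H68: aircraft='B737' → outer ELSE → N
flight=H70: aircraft='E190' → inner[dist_km < 1121] → R
flight=H77: aircraft='A320' → inner[delay_min >= 17] → G
flight=H78: aircraft='B737' → outer ELSE → N
flight=H82: aircraft='B787' → outer ELSE → N
flight=H84: aircraft='B737' → outer ELSE → N
flight=H94: aircraft='B737' → outer ELSE → N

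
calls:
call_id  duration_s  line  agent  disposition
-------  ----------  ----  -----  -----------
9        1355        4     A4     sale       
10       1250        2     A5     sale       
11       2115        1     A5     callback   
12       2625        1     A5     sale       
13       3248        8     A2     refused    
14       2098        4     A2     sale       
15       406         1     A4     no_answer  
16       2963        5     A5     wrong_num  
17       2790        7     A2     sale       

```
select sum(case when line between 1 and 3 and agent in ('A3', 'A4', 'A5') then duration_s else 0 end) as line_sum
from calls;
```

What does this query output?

6396

call_id=9: ✗
call_id=10: ✓ → 1250
call_id=11: ✓ → 2115
call_id=12: ✓ → 2625
call_id=13: ✗
call_id=14: ✗
call_id=15: ✓ → 406
call_id=16: ✗
call_id=17: ✗
line_sum = 1250 + 2115 + 2625 + 406 = 6396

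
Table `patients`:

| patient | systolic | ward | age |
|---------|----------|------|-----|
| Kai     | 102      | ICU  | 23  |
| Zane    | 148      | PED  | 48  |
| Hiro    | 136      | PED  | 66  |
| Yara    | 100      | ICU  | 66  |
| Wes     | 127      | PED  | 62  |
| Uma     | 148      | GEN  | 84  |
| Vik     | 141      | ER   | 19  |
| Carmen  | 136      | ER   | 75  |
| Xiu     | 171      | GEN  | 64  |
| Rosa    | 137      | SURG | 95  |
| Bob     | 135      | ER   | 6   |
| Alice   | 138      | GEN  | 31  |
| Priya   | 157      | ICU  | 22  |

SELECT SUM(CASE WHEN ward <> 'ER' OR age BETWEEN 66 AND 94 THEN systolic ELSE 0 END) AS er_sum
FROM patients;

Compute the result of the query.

patient=Kai: ✓ → 102
patient=Zane: ✓ → 148
patient=Hiro: ✓ → 136
patient=Yara: ✓ → 100
patient=Wes: ✓ → 127
patient=Uma: ✓ → 148
patient=Vik: ✗
patient=Carmen: ✓ → 136
patient=Xiu: ✓ → 171
patient=Rosa: ✓ → 137
patient=Bob: ✗
patient=Alice: ✓ → 138
patient=Priya: ✓ → 157
er_sum = 102 + 148 + 136 + 100 + 127 + 148 + 136 + 171 + 137 + 138 + 157 = 1500

1500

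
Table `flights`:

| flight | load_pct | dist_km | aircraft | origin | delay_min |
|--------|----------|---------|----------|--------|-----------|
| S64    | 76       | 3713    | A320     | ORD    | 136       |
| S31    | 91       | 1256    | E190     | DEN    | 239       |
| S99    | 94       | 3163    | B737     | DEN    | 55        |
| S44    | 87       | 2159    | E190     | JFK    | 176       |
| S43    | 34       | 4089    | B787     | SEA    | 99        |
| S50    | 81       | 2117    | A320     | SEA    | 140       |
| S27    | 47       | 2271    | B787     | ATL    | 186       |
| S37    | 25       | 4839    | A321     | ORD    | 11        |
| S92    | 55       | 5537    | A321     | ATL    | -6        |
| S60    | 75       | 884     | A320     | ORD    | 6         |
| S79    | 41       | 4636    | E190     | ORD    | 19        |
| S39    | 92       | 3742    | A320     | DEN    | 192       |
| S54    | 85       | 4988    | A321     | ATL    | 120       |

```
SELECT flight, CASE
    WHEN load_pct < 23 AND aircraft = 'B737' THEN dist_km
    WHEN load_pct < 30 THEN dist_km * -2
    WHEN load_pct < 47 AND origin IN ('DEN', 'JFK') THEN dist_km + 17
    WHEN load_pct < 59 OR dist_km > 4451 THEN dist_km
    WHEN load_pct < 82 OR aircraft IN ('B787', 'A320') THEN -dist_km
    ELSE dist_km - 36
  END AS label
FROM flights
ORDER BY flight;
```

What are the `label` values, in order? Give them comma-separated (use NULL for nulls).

2271, 1220, -9678, -3742, 4089, 2123, -2117, 4988, -884, -3713, 4636, 5537, 3127

flight=S27: load_pct < 59 OR dist_km > 4451 → 2271
flight=S31: ELSE → 1220
flight=S37: load_pct < 30 → -9678
flight=S39: load_pct < 82 OR aircraft IN ('B787', 'A320') → -3742
flight=S43: load_pct < 59 OR dist_km > 4451 → 4089
flight=S44: ELSE → 2123
flight=S50: load_pct < 82 OR aircraft IN ('B787', 'A320') → -2117
flight=S54: load_pct < 59 OR dist_km > 4451 → 4988
flight=S60: load_pct < 82 OR aircraft IN ('B787', 'A320') → -884
flight=S64: load_pct < 82 OR aircraft IN ('B787', 'A320') → -3713
flight=S79: load_pct < 59 OR dist_km > 4451 → 4636
flight=S92: load_pct < 59 OR dist_km > 4451 → 5537
flight=S99: ELSE → 3127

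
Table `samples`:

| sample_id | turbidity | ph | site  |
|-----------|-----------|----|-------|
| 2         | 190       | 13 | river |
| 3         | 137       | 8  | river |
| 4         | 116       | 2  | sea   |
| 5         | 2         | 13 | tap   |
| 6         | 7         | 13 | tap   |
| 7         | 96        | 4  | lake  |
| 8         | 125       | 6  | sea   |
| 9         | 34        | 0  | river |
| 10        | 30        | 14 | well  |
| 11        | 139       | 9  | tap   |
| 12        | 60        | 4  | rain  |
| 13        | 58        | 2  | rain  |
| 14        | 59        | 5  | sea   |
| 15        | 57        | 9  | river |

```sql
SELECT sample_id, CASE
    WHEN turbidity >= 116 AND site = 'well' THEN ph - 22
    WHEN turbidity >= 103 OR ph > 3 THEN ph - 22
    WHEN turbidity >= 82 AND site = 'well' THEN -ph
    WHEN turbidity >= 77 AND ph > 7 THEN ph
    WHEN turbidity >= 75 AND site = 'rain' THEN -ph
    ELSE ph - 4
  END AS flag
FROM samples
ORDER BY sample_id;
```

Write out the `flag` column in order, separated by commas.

sample_id=2: turbidity >= 103 OR ph > 3 → -9
sample_id=3: turbidity >= 103 OR ph > 3 → -14
sample_id=4: turbidity >= 103 OR ph > 3 → -20
sample_id=5: turbidity >= 103 OR ph > 3 → -9
sample_id=6: turbidity >= 103 OR ph > 3 → -9
sample_id=7: turbidity >= 103 OR ph > 3 → -18
sample_id=8: turbidity >= 103 OR ph > 3 → -16
sample_id=9: ELSE → -4
sample_id=10: turbidity >= 103 OR ph > 3 → -8
sample_id=11: turbidity >= 103 OR ph > 3 → -13
sample_id=12: turbidity >= 103 OR ph > 3 → -18
sample_id=13: ELSE → -2
sample_id=14: turbidity >= 103 OR ph > 3 → -17
sample_id=15: turbidity >= 103 OR ph > 3 → -13

-9, -14, -20, -9, -9, -18, -16, -4, -8, -13, -18, -2, -17, -13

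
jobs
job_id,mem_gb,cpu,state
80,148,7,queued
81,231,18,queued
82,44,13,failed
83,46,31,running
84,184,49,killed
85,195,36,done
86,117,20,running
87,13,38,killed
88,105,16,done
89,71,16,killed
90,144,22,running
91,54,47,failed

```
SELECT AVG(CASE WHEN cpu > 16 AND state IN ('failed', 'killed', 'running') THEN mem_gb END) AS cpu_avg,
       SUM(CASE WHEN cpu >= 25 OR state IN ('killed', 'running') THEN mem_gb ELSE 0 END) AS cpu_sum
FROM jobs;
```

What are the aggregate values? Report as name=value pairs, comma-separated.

[cpu_avg: cpu > 16 AND state IN ('failed', 'killed', 'running')]
job_id=80: ✗
job_id=81: ✗
job_id=82: ✗
job_id=83: ✓ → 46
job_id=84: ✓ → 184
job_id=85: ✗
job_id=86: ✓ → 117
job_id=87: ✓ → 13
job_id=88: ✗
job_id=89: ✗
job_id=90: ✓ → 144
job_id=91: ✓ → 54
cpu_avg = (46 + 184 + 117 + 13 + 144 + 54) / 6 = 93
—
[cpu_sum: cpu >= 25 OR state IN ('killed', 'running')]
job_id=80: ✗
job_id=81: ✗
job_id=82: ✗
job_id=83: ✓ → 46
job_id=84: ✓ → 184
job_id=85: ✓ → 195
job_id=86: ✓ → 117
job_id=87: ✓ → 13
job_id=88: ✗
job_id=89: ✓ → 71
job_id=90: ✓ → 144
job_id=91: ✓ → 54
cpu_sum = 46 + 184 + 195 + 117 + 13 + 71 + 144 + 54 = 824

cpu_avg=93, cpu_sum=824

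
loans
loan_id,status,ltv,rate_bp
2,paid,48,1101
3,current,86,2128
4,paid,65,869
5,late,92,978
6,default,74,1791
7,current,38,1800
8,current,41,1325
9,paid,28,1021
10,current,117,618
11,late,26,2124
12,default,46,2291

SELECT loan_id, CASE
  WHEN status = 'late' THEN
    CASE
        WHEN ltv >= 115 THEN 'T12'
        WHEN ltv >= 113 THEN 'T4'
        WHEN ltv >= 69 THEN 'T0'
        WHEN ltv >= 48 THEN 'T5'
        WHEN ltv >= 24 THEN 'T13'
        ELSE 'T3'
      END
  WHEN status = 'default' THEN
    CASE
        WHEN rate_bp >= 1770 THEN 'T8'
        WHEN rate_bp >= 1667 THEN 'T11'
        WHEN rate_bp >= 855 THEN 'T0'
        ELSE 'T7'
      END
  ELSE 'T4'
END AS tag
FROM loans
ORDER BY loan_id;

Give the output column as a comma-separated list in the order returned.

loan_id=2: status='paid' → outer ELSE → T4
loan_id=3: status='current' → outer ELSE → T4
loan_id=4: status='paid' → outer ELSE → T4
loan_id=5: status='late' → inner[ltv >= 69] → T0
loan_id=6: status='default' → inner[rate_bp >= 1770] → T8
loan_id=7: status='current' → outer ELSE → T4
loan_id=8: status='current' → outer ELSE → T4
loan_id=9: status='paid' → outer ELSE → T4
loan_id=10: status='current' → outer ELSE → T4
loan_id=11: status='late' → inner[ltv >= 24] → T13
loan_id=12: status='default' → inner[rate_bp >= 1770] → T8

T4, T4, T4, T0, T8, T4, T4, T4, T4, T13, T8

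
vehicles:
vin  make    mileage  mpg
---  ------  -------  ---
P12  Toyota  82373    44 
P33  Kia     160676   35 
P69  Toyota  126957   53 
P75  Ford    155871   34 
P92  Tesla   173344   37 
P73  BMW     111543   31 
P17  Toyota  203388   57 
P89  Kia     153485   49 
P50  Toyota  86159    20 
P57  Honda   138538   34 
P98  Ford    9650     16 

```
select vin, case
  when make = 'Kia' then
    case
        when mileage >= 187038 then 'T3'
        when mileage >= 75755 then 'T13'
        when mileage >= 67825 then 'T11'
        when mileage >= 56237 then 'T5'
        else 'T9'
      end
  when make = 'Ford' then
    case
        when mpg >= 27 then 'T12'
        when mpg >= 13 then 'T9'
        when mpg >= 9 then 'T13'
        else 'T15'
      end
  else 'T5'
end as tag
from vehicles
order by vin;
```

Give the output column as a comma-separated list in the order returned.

T5, T5, T13, T5, T5, T5, T5, T12, T13, T5, T9

vin=P12: make='Toyota' → outer ELSE → T5
vin=P17: make='Toyota' → outer ELSE → T5
vin=P33: make='Kia' → inner[mileage >= 75755] → T13
vin=P50: make='Toyota' → outer ELSE → T5
vin=P57: make='Honda' → outer ELSE → T5
vin=P69: make='Toyota' → outer ELSE → T5
vin=P73: make='BMW' → outer ELSE → T5
vin=P75: make='Ford' → inner[mpg >= 27] → T12
vin=P89: make='Kia' → inner[mileage >= 75755] → T13
vin=P92: make='Tesla' → outer ELSE → T5
vin=P98: make='Ford' → inner[mpg >= 13] → T9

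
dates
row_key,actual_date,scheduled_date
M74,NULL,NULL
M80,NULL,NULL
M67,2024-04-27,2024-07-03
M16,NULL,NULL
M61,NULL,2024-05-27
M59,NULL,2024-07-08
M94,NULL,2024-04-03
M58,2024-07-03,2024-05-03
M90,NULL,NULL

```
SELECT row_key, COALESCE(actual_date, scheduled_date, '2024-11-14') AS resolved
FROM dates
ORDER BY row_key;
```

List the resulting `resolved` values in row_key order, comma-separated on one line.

row_key=M16: actual_date=NULL, scheduled_date=NULL, → literal 2024-11-14 → 2024-11-14
row_key=M58: actual_date=2024-07-03 → 2024-07-03
row_key=M59: actual_date=NULL, scheduled_date=2024-07-08 → 2024-07-08
row_key=M61: actual_date=NULL, scheduled_date=2024-05-27 → 2024-05-27
row_key=M67: actual_date=2024-04-27 → 2024-04-27
row_key=M74: actual_date=NULL, scheduled_date=NULL, → literal 2024-11-14 → 2024-11-14
row_key=M80: actual_date=NULL, scheduled_date=NULL, → literal 2024-11-14 → 2024-11-14
row_key=M90: actual_date=NULL, scheduled_date=NULL, → literal 2024-11-14 → 2024-11-14
row_key=M94: actual_date=NULL, scheduled_date=2024-04-03 → 2024-04-03

2024-11-14, 2024-07-03, 2024-07-08, 2024-05-27, 2024-04-27, 2024-11-14, 2024-11-14, 2024-11-14, 2024-04-03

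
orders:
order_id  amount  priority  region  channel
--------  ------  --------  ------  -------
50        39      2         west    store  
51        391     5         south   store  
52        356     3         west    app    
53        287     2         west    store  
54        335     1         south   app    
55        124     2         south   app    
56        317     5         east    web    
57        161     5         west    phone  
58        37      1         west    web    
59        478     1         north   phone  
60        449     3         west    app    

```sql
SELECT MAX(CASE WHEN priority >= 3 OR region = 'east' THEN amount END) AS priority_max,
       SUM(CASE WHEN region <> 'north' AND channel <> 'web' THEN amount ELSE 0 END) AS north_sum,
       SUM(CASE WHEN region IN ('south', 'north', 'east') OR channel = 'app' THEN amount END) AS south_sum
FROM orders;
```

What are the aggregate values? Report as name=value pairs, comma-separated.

[priority_max: priority >= 3 OR region = 'east']
order_id=50: ✗
order_id=51: ✓ → 391
order_id=52: ✓ → 356
order_id=53: ✗
order_id=54: ✗
order_id=55: ✗
order_id=56: ✓ → 317
order_id=57: ✓ → 161
order_id=58: ✗
order_id=59: ✗
order_id=60: ✓ → 449
priority_max = MAX(391, 356, 317, 161, 449) = 449
—
[north_sum: region <> 'north' AND channel <> 'web']
order_id=50: ✓ → 39
order_id=51: ✓ → 391
order_id=52: ✓ → 356
order_id=53: ✓ → 287
order_id=54: ✓ → 335
order_id=55: ✓ → 124
order_id=56: ✗
order_id=57: ✓ → 161
order_id=58: ✗
order_id=59: ✗
order_id=60: ✓ → 449
north_sum = 39 + 391 + 356 + 287 + 335 + 124 + 161 + 449 = 2142
—
[south_sum: region IN ('south', 'north', 'east') OR channel = 'app']
order_id=50: ✗
order_id=51: ✓ → 391
order_id=52: ✓ → 356
order_id=53: ✗
order_id=54: ✓ → 335
order_id=55: ✓ → 124
order_id=56: ✓ → 317
order_id=57: ✗
order_id=58: ✗
order_id=59: ✓ → 478
order_id=60: ✓ → 449
south_sum = 391 + 356 + 335 + 124 + 317 + 478 + 449 = 2450

priority_max=449, north_sum=2142, south_sum=2450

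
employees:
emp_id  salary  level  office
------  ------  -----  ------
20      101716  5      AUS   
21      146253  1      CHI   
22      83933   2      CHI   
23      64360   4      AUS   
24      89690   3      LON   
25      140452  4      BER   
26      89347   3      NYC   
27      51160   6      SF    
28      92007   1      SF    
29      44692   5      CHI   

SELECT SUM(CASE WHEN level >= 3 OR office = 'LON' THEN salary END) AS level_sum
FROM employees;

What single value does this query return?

emp_id=20: ✓ → 101716
emp_id=21: ✗
emp_id=22: ✗
emp_id=23: ✓ → 64360
emp_id=24: ✓ → 89690
emp_id=25: ✓ → 140452
emp_id=26: ✓ → 89347
emp_id=27: ✓ → 51160
emp_id=28: ✗
emp_id=29: ✓ → 44692
level_sum = 101716 + 64360 + 89690 + 140452 + 89347 + 51160 + 44692 = 581417

581417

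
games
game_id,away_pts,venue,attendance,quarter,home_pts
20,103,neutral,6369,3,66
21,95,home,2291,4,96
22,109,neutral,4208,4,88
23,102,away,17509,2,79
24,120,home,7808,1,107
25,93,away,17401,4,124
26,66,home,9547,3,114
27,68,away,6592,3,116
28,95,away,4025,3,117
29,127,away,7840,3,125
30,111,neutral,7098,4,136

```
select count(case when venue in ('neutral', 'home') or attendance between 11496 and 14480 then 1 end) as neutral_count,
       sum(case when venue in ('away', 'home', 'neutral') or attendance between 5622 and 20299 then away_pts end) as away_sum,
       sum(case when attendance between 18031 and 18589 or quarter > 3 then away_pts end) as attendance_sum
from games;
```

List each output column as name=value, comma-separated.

neutral_count=6, away_sum=1089, attendance_sum=408

[neutral_count: venue in ('neutral', 'home') or attendance between 11496 and 14480]
game_id=20: ✓ → 1
game_id=21: ✓ → 1
game_id=22: ✓ → 1
game_id=23: ✗
game_id=24: ✓ → 1
game_id=25: ✗
game_id=26: ✓ → 1
game_id=27: ✗
game_id=28: ✗
game_id=29: ✗
game_id=30: ✓ → 1
neutral_count = COUNT(1, 1, 1, 1, 1, 1) = 6
—
[away_sum: venue in ('away', 'home', 'neutral') or attendance between 5622 and 20299]
game_id=20: ✓ → 103
game_id=21: ✓ → 95
game_id=22: ✓ → 109
game_id=23: ✓ → 102
game_id=24: ✓ → 120
game_id=25: ✓ → 93
game_id=26: ✓ → 66
game_id=27: ✓ → 68
game_id=28: ✓ → 95
game_id=29: ✓ → 127
game_id=30: ✓ → 111
away_sum = 103 + 95 + 109 + 102 + 120 + 93 + 66 + 68 + 95 + 127 + 111 = 1089
—
[attendance_sum: attendance between 18031 and 18589 or quarter > 3]
game_id=20: ✗
game_id=21: ✓ → 95
game_id=22: ✓ → 109
game_id=23: ✗
game_id=24: ✗
game_id=25: ✓ → 93
game_id=26: ✗
game_id=27: ✗
game_id=28: ✗
game_id=29: ✗
game_id=30: ✓ → 111
attendance_sum = 95 + 109 + 93 + 111 = 408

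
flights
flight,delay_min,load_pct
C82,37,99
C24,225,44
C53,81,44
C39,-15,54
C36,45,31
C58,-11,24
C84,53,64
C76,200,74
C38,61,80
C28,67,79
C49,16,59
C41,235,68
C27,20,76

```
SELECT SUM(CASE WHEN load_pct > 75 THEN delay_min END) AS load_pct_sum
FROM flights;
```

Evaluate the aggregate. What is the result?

flight=C82: ✓ → 37
flight=C24: ✗
flight=C53: ✗
flight=C39: ✗
flight=C36: ✗
flight=C58: ✗
flight=C84: ✗
flight=C76: ✗
flight=C38: ✓ → 61
flight=C28: ✓ → 67
flight=C49: ✗
flight=C41: ✗
flight=C27: ✓ → 20
load_pct_sum = 37 + 61 + 67 + 20 = 185

185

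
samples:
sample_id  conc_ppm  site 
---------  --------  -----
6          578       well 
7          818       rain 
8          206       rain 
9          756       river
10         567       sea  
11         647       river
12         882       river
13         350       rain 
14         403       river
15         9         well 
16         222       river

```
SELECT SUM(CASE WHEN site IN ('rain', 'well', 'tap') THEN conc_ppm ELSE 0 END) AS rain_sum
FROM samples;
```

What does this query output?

1961

sample_id=6: ✓ → 578
sample_id=7: ✓ → 818
sample_id=8: ✓ → 206
sample_id=9: ✗
sample_id=10: ✗
sample_id=11: ✗
sample_id=12: ✗
sample_id=13: ✓ → 350
sample_id=14: ✗
sample_id=15: ✓ → 9
sample_id=16: ✗
rain_sum = 578 + 818 + 206 + 350 + 9 = 1961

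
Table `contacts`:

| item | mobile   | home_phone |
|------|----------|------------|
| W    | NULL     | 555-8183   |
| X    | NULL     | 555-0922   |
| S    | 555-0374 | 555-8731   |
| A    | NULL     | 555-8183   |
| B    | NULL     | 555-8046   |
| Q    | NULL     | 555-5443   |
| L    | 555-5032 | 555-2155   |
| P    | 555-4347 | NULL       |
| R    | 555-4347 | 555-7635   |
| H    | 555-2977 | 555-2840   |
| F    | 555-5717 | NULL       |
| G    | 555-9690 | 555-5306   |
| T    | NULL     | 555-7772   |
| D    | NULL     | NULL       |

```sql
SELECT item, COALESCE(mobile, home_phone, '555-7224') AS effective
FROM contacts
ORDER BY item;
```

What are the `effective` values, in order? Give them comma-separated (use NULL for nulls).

555-8183, 555-8046, 555-7224, 555-5717, 555-9690, 555-2977, 555-5032, 555-4347, 555-5443, 555-4347, 555-0374, 555-7772, 555-8183, 555-0922

item=A: mobile=NULL, home_phone=555-8183 → 555-8183
item=B: mobile=NULL, home_phone=555-8046 → 555-8046
item=D: mobile=NULL, home_phone=NULL, → literal 555-7224 → 555-7224
item=F: mobile=555-5717 → 555-5717
item=G: mobile=555-9690 → 555-9690
item=H: mobile=555-2977 → 555-2977
item=L: mobile=555-5032 → 555-5032
item=P: mobile=555-4347 → 555-4347
item=Q: mobile=NULL, home_phone=555-5443 → 555-5443
item=R: mobile=555-4347 → 555-4347
item=S: mobile=555-0374 → 555-0374
item=T: mobile=NULL, home_phone=555-7772 → 555-7772
item=W: mobile=NULL, home_phone=555-8183 → 555-8183
item=X: mobile=NULL, home_phone=555-0922 → 555-0922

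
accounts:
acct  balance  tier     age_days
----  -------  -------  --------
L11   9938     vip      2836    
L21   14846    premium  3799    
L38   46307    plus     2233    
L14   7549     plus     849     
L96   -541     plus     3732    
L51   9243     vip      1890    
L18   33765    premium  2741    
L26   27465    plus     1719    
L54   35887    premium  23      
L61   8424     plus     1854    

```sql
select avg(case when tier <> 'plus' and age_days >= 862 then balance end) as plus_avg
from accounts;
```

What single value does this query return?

16948

acct=L11: ✓ → 9938
acct=L21: ✓ → 14846
acct=L38: ✗
acct=L14: ✗
acct=L96: ✗
acct=L51: ✓ → 9243
acct=L18: ✓ → 33765
acct=L26: ✗
acct=L54: ✗
acct=L61: ✗
plus_avg = (9938 + 14846 + 9243 + 33765) / 4 = 16948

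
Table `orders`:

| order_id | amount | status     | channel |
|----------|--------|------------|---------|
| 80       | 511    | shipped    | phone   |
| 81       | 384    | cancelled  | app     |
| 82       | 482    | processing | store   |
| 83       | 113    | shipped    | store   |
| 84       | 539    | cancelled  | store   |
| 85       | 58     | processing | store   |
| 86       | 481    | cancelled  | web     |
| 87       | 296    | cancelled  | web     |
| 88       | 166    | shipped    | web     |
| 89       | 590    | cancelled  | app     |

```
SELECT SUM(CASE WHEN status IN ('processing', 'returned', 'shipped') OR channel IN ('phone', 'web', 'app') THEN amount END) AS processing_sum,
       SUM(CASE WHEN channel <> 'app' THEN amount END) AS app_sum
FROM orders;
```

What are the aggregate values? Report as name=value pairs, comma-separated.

processing_sum=3081, app_sum=2646

[processing_sum: status IN ('processing', 'returned', 'shipped') OR channel IN ('phone', 'web', 'app')]
order_id=80: ✓ → 511
order_id=81: ✓ → 384
order_id=82: ✓ → 482
order_id=83: ✓ → 113
order_id=84: ✗
order_id=85: ✓ → 58
order_id=86: ✓ → 481
order_id=87: ✓ → 296
order_id=88: ✓ → 166
order_id=89: ✓ → 590
processing_sum = 511 + 384 + 482 + 113 + 58 + 481 + 296 + 166 + 590 = 3081
—
[app_sum: channel <> 'app']
order_id=80: ✓ → 511
order_id=81: ✗
order_id=82: ✓ → 482
order_id=83: ✓ → 113
order_id=84: ✓ → 539
order_id=85: ✓ → 58
order_id=86: ✓ → 481
order_id=87: ✓ → 296
order_id=88: ✓ → 166
order_id=89: ✗
app_sum = 511 + 482 + 113 + 539 + 58 + 481 + 296 + 166 = 2646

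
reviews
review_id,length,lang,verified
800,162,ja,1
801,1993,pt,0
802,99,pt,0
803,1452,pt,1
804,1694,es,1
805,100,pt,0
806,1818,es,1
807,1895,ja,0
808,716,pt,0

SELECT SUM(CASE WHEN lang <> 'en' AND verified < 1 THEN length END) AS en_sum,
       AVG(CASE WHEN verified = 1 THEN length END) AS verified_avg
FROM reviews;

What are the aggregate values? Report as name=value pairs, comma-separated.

[en_sum: lang <> 'en' AND verified < 1]
review_id=800: ✗
review_id=801: ✓ → 1993
review_id=802: ✓ → 99
review_id=803: ✗
review_id=804: ✗
review_id=805: ✓ → 100
review_id=806: ✗
review_id=807: ✓ → 1895
review_id=808: ✓ → 716
en_sum = 1993 + 99 + 100 + 1895 + 716 = 4803
—
[verified_avg: verified = 1]
review_id=800: ✓ → 162
review_id=801: ✗
review_id=802: ✗
review_id=803: ✓ → 1452
review_id=804: ✓ → 1694
review_id=805: ✗
review_id=806: ✓ → 1818
review_id=807: ✗
review_id=808: ✗
verified_avg = (162 + 1452 + 1694 + 1818) / 4 = 1281.5

en_sum=4803, verified_avg=1281.5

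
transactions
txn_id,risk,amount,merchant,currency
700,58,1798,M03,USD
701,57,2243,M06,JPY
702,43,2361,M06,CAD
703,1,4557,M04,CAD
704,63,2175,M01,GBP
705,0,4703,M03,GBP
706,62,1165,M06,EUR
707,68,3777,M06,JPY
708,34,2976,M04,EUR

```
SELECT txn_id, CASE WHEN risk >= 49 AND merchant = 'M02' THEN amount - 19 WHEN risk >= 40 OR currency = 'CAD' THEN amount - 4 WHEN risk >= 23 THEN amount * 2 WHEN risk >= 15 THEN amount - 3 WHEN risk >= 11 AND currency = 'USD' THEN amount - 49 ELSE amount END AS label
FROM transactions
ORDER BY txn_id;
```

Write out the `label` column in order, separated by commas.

txn_id=700: risk >= 40 OR currency = 'CAD' → 1794
txn_id=701: risk >= 40 OR currency = 'CAD' → 2239
txn_id=702: risk >= 40 OR currency = 'CAD' → 2357
txn_id=703: risk >= 40 OR currency = 'CAD' → 4553
txn_id=704: risk >= 40 OR currency = 'CAD' → 2171
txn_id=705: ELSE → 4703
txn_id=706: risk >= 40 OR currency = 'CAD' → 1161
txn_id=707: risk >= 40 OR currency = 'CAD' → 3773
txn_id=708: risk >= 23 → 5952

1794, 2239, 2357, 4553, 2171, 4703, 1161, 3773, 5952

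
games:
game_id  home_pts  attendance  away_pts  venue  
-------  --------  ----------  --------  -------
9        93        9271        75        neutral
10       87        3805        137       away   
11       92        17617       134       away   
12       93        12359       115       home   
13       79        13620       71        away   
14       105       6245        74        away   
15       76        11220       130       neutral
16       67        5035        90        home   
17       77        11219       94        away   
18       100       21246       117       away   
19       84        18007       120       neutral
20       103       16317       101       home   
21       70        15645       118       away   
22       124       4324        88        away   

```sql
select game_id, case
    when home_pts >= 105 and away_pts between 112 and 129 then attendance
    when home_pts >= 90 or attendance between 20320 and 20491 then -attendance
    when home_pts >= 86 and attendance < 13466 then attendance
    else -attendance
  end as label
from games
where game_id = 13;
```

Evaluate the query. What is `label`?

-13620

game_id = 13: home_pts=79, attendance=13620, away_pts=71, venue=away.
home_pts >= 105 and away_pts between 112 and 129 → false
home_pts >= 90 or attendance between 20320 and 20491 → false
home_pts >= 86 and attendance < 13466 → false
No prior WHEN matched → ELSE → -13620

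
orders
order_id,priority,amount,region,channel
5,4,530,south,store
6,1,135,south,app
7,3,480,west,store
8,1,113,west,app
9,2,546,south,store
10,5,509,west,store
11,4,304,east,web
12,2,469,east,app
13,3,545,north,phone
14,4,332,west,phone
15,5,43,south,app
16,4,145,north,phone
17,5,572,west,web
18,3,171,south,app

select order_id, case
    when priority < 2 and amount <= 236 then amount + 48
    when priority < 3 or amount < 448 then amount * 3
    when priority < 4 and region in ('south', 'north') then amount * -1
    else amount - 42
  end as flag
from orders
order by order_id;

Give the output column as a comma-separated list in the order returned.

order_id=5: ELSE → 488
order_id=6: priority < 2 and amount <= 236 → 183
order_id=7: ELSE → 438
order_id=8: priority < 2 and amount <= 236 → 161
order_id=9: priority < 3 or amount < 448 → 1638
order_id=10: ELSE → 467
order_id=11: priority < 3 or amount < 448 → 912
order_id=12: priority < 3 or amount < 448 → 1407
order_id=13: priority < 4 and region in ('south', 'north') → -545
order_id=14: priority < 3 or amount < 448 → 996
order_id=15: priority < 3 or amount < 448 → 129
order_id=16: priority < 3 or amount < 448 → 435
order_id=17: ELSE → 530
order_id=18: priority < 3 or amount < 448 → 513

488, 183, 438, 161, 1638, 467, 912, 1407, -545, 996, 129, 435, 530, 513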